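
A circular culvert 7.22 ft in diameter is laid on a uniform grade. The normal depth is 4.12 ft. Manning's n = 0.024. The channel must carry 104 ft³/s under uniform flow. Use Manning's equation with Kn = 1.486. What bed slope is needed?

S = 0.00198

For a circular section of diameter D = 7.22 ft at depth y = 4.12 ft, the central angle is θ = 2 arccos(1 − 2y/D) = 3.425 rad. Then A = (D²/8)(θ − sin θ) = 24.14 ft² and P = Dθ/2 = 12.36 ft.
Hydraulic radius R = A/P = 24.14/12.36 = 1.952 ft.
From Manning's equation, S = [nQ / (1.486 A R^(2/3))]² = [0.024 × 104 / (1.486 × 24.14 × 1.952^(2/3))]² = 0.00198.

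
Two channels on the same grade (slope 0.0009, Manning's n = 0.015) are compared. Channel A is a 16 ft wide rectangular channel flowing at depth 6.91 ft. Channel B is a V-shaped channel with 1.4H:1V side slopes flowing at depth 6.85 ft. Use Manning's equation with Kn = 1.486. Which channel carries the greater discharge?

channel A

Channel A: Flow area A = b·y = 16 × 6.91 = 110.6 ft². Wetted perimeter P = b + 2y = 16 + 2×6.91 = 29.82 ft. Hydraulic radius R = A/P = 110.6/29.82 = 3.708 ft. Q_A = (1.486/0.015)·110.6·3.708^(2/3)·√0.0009 = 787.1 ft³/s.
Channel B: For a triangular section with side slope z = 1.4: A = zy² = 1.4×6.85² = 65.69 ft²; P = 2y√(1+z²) = 2×6.85×1.72 = 23.57 ft. Hydraulic radius R = A/P = 65.69/23.57 = 2.787 ft. Q_B = (1.486/0.015)·65.69·2.787^(2/3)·√0.0009 = 386.7 ft³/s.
Q_A = 787.1 ft³/s vs Q_B = 386.7 ft³/s, so channel A carries more.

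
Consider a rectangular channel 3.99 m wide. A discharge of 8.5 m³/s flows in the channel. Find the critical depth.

For a rectangular channel, critical depth y_c = (q²/g)^(1/3) where q = Q/b = 8.5/3.99 = 2.13 m²/s.
So y_c = (2.13²/9.81)^(1/3) = 0.773 m.

y_c = 0.773 m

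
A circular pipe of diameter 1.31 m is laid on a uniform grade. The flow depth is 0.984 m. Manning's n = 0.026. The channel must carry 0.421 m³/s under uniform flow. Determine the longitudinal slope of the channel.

S = 0.00035

For a circular section of diameter D = 1.31 m at depth y = 0.984 m, the central angle is θ = 2 arccos(1 − 2y/D) = 4.194 rad. Then A = (D²/8)(θ − sin θ) = 1.086 m² and P = Dθ/2 = 2.747 m.
Hydraulic radius R = A/P = 1.086/2.747 = 0.3953 m.
From Manning's equation, S = [nQ / (1 A R^(2/3))]² = [0.026 × 0.421 / (1 × 1.086 × 0.3953^(2/3))]² = 0.00035.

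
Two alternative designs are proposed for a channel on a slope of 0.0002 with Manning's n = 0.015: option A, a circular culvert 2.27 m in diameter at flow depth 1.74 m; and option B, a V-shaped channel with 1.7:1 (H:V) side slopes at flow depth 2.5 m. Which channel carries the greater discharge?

channel B

Channel A: For a circular section of diameter D = 2.27 m at depth y = 1.74 m, the central angle is θ = 2 arccos(1 − 2y/D) = 4.266 rad. Then A = (D²/8)(θ − sin θ) = 3.329 m² and P = Dθ/2 = 4.842 m. Hydraulic radius R = A/P = 3.329/4.842 = 0.6875 m. Q_A = (1/0.015)·3.329·0.6875^(2/3)·√0.0002 = 2.445 m³/s.
Channel B: For a triangular section with side slope z = 1.7: A = zy² = 1.7×2.5² = 10.62 m²; P = 2y√(1+z²) = 2×2.5×1.972 = 9.862 m. Hydraulic radius R = A/P = 10.62/9.862 = 1.077 m. Q_B = (1/0.015)·10.62·1.077^(2/3)·√0.0002 = 10.53 m³/s.
Q_A = 2.445 m³/s vs Q_B = 10.53 m³/s, so channel B carries more.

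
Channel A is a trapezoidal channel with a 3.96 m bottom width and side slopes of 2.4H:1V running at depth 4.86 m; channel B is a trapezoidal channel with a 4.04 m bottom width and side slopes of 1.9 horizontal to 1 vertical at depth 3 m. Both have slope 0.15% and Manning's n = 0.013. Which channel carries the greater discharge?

Channel A: With bottom width b = 3.96 m and side slope z = 2.4: A = (b + zy)y = (3.96 + 2.4×4.86)×4.86 = 75.93 m²; P = b + 2y√(1+z²) = 3.96 + 2×4.86×2.6 = 29.23 m. Hydraulic radius R = A/P = 75.93/29.23 = 2.598 m. Q_A = (1/0.013)·75.93·2.598^(2/3)·√0.0015 = 427.5 m³/s.
Channel B: With bottom width b = 4.04 m and side slope z = 1.9: A = (b + zy)y = (4.04 + 1.9×3)×3 = 29.22 m²; P = b + 2y√(1+z²) = 4.04 + 2×3×2.147 = 16.92 m. Hydraulic radius R = A/P = 29.22/16.92 = 1.727 m. Q_B = (1/0.013)·29.22·1.727^(2/3)·√0.0015 = 125.3 m³/s.
Q_A = 427.5 m³/s vs Q_B = 125.3 m³/s, so channel A carries more.

channel A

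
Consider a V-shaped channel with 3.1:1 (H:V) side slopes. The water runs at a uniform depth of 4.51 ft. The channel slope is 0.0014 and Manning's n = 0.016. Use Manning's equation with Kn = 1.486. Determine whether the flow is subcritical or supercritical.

subcritical

For a triangular section with side slope z = 3.1: A = zy² = 3.1×4.51² = 63.05 ft²; P = 2y√(1+z²) = 2×4.51×3.257 = 29.38 ft.
Hydraulic radius R = A/P = 63.05/29.38 = 2.146 ft.
V = (1.486/n) R^(2/3) √S = (1.486/0.016) × 2.146^(2/3) × √0.0014 = 5.782 ft/s. Hydraulic depth D_h = A/T = 63.05/27.96 = 2.255 ft.
Froude number Fr = V/√(g·D_h) = 5.782/√(32.2×2.255) = 0.679, which is less than 1, so the flow is subcritical.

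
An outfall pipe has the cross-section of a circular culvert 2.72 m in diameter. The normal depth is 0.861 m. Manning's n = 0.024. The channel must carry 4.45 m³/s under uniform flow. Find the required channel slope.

S = 0.012

For a circular section of diameter D = 2.72 m at depth y = 0.861 m, the central angle is θ = 2 arccos(1 − 2y/D) = 2.39 rad. Then A = (D²/8)(θ − sin θ) = 1.579 m² and P = Dθ/2 = 3.251 m.
Hydraulic radius R = A/P = 1.579/3.251 = 0.4858 m.
From Manning's equation, S = [nQ / (1 A R^(2/3))]² = [0.024 × 4.45 / (1 × 1.579 × 0.4858^(2/3))]² = 0.012.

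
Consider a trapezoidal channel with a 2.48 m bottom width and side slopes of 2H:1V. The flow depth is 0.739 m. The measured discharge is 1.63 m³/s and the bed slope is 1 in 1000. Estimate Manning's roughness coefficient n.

n = 0.036

With bottom width b = 2.48 m and side slope z = 2: A = (b + zy)y = (2.48 + 2×0.739)×0.739 = 2.925 m²; P = b + 2y√(1+z²) = 2.48 + 2×0.739×2.236 = 5.785 m.
Hydraulic radius R = A/P = 2.925/5.785 = 0.5056 m.
Rearranging Manning's equation: n = (1/Q) A R^(2/3) S^(1/2) = (1/1.63) × 2.925 × 0.5056^(2/3) × √0.001 = 0.036.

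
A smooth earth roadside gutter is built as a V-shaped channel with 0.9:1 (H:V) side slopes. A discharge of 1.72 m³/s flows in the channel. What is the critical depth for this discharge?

y_c = 0.943 m

At critical depth, Q² T / (g A³) = 1, i.e. A³/T = Q²/g = 1.72²/9.81 = 0.3016.
Trying y = 1.15 m: A³/T = 0.8146 — high.
Trying y = 0.781 m: A³/T = 0.1177 — low.
Trying y = 0.943 m: A³/T = 0.302 — close enough.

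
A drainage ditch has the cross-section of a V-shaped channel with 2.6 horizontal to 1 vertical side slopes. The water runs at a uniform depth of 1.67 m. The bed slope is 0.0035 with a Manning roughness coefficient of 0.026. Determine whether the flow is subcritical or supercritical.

For a triangular section with side slope z = 2.6: A = zy² = 2.6×1.67² = 7.251 m²; P = 2y√(1+z²) = 2×1.67×2.786 = 9.304 m.
Hydraulic radius R = A/P = 7.251/9.304 = 0.7793 m.
V = (1/n) R^(2/3) √S = (1/0.026) × 0.7793^(2/3) × √0.0035 = 1.927 m/s. Hydraulic depth D_h = A/T = 7.251/8.684 = 0.835 m.
Froude number Fr = V/√(g·D_h) = 1.927/√(9.81×0.835) = 0.673, which is less than 1, so the flow is subcritical.

subcritical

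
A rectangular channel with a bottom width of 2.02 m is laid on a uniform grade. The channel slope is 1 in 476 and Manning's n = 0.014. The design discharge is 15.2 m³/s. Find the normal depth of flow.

y_n = 2.8 m

Manning's equation rearranged: A R^(2/3) = nQ / (1·√S) = 0.014 × 15.2 / (√0.002101) = 4.643.
Trying y = 2.36 m: A R^(2/3) = 3.784 — too small.
Trying y = 3.56 m: A R^(2/3) = 6.129 — too large.
Trying y = 2.8 m: A R^(2/3) = 4.637 — matches.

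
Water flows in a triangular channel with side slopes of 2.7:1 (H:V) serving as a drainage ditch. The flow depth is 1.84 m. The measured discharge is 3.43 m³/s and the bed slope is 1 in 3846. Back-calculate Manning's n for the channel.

For a triangular section with side slope z = 2.7: A = zy² = 2.7×1.84² = 9.141 m²; P = 2y√(1+z²) = 2×1.84×2.879 = 10.6 m.
Hydraulic radius R = A/P = 9.141/10.6 = 0.8627 m.
Rearranging Manning's equation: n = (1/Q) A R^(2/3) S^(1/2) = (1/3.43) × 9.141 × 0.8627^(2/3) × √0.00026 = 0.0389.

n = 0.0389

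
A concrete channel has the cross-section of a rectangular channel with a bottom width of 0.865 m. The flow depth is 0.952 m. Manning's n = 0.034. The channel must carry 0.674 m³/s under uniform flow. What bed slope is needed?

S = 0.0039

Flow area A = b·y = 0.865 × 0.952 = 0.8235 m². Wetted perimeter P = b + 2y = 0.865 + 2×0.952 = 2.769 m.
Hydraulic radius R = A/P = 0.8235/2.769 = 0.2974 m.
From Manning's equation, S = [nQ / (1 A R^(2/3))]² = [0.034 × 0.674 / (1 × 0.8235 × 0.2974^(2/3))]² = 0.0039.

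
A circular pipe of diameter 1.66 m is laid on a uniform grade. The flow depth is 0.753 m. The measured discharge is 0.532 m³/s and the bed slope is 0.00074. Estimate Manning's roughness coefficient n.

For a circular section of diameter D = 1.66 m at depth y = 0.753 m, the central angle is θ = 2 arccos(1 − 2y/D) = 2.956 rad. Then A = (D²/8)(θ − sin θ) = 0.9545 m² and P = Dθ/2 = 2.453 m.
Hydraulic radius R = A/P = 0.9545/2.453 = 0.3891 m.
Rearranging Manning's equation: n = (1/Q) A R^(2/3) S^(1/2) = (1/0.532) × 0.9545 × 0.3891^(2/3) × √0.00074 = 0.026.

n = 0.026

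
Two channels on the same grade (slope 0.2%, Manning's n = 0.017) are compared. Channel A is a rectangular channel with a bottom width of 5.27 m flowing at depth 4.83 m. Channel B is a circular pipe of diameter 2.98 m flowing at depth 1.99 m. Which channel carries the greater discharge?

Channel A: Flow area A = b·y = 5.27 × 4.83 = 25.45 m². Wetted perimeter P = b + 2y = 5.27 + 2×4.83 = 14.93 m. Hydraulic radius R = A/P = 25.45/14.93 = 1.705 m. Q_A = (1/0.017)·25.45·1.705^(2/3)·√0.002 = 95.56 m³/s.
Channel B: For a circular section of diameter D = 2.98 m at depth y = 1.99 m, the central angle is θ = 2 arccos(1 − 2y/D) = 3.826 rad. Then A = (D²/8)(θ − sin θ) = 4.949 m² and P = Dθ/2 = 5.701 m. Hydraulic radius R = A/P = 4.949/5.701 = 0.8681 m. Q_B = (1/0.017)·4.949·0.8681^(2/3)·√0.002 = 11.85 m³/s.
Q_A = 95.56 m³/s vs Q_B = 11.85 m³/s, so channel A carries more.

channel A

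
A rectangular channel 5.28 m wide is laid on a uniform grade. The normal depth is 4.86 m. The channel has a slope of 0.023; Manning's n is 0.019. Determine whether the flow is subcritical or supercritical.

Flow area A = b·y = 5.28 × 4.86 = 25.66 m². Wetted perimeter P = b + 2y = 5.28 + 2×4.86 = 15 m.
Hydraulic radius R = A/P = 25.66/15 = 1.711 m.
V = (1/n) R^(2/3) √S = (1/0.019) × 1.711^(2/3) × √0.023 = 11.42 m/s. Hydraulic depth D_h = A/T = 25.66/5.28 = 4.86 m.
Froude number Fr = V/√(g·D_h) = 11.42/√(9.81×4.86) = 1.65, which is greater than 1, so the flow is supercritical.

supercritical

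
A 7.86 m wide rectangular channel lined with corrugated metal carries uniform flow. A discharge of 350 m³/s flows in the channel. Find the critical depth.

For a rectangular channel, critical depth y_c = (q²/g)^(1/3) where q = Q/b = 350/7.86 = 44.53 m²/s.
So y_c = (44.53²/9.81)^(1/3) = 5.87 m.

y_c = 5.87 m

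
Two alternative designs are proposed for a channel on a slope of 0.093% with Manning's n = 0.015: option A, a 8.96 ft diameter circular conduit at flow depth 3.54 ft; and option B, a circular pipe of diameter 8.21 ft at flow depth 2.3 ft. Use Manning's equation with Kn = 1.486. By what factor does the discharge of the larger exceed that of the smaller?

Channel A: For a circular section of diameter D = 8.96 ft at depth y = 3.54 ft, the central angle is θ = 2 arccos(1 − 2y/D) = 2.719 rad. Then A = (D²/8)(θ − sin θ) = 23.17 ft² and P = Dθ/2 = 12.18 ft. Hydraulic radius R = A/P = 23.17/12.18 = 1.902 ft. Q_A = (1.486/0.015)·23.17·1.902^(2/3)·√0.00093 = 107.4 ft³/s.
Channel B: For a circular section of diameter D = 8.21 ft at depth y = 2.3 ft, the central angle is θ = 2 arccos(1 − 2y/D) = 2.231 rad. Then A = (D²/8)(θ − sin θ) = 12.14 ft² and P = Dθ/2 = 9.158 ft. Hydraulic radius R = A/P = 12.14/9.158 = 1.326 ft. Q_B = (1.486/0.015)·12.14·1.326^(2/3)·√0.00093 = 44.28 ft³/s.
The larger discharge is 107.4 ft³/s and the smaller is 44.28 ft³/s; the ratio is 2.43.

2.43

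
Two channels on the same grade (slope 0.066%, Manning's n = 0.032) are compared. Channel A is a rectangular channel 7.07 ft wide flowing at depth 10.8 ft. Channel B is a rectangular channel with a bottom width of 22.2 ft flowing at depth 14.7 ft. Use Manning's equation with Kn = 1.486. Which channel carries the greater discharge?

Channel A: Flow area A = b·y = 7.07 × 10.8 = 76.36 ft². Wetted perimeter P = b + 2y = 7.07 + 2×10.8 = 28.67 ft. Hydraulic radius R = A/P = 76.36/28.67 = 2.663 ft. Q_A = (1.486/0.032)·76.36·2.663^(2/3)·√0.00066 = 175 ft³/s.
Channel B: Flow area A = b·y = 22.2 × 14.7 = 326.3 ft². Wetted perimeter P = b + 2y = 22.2 + 2×14.7 = 51.6 ft. Hydraulic radius R = A/P = 326.3/51.6 = 6.324 ft. Q_B = (1.486/0.032)·326.3·6.324^(2/3)·√0.00066 = 1331 ft³/s.
Q_A = 175 ft³/s vs Q_B = 1331 ft³/s, so channel B carries more.

channel B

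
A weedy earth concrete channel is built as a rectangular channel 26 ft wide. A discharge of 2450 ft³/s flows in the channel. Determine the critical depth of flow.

y_c = 6.51 ft

For a rectangular channel, critical depth y_c = (q²/g)^(1/3) where q = Q/b = 2450/26 = 94.23 ft²/s.
So y_c = (94.23²/32.2)^(1/3) = 6.51 ft.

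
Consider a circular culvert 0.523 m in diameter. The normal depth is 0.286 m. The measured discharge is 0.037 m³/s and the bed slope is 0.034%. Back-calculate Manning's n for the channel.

n = 0.016

For a circular section of diameter D = 0.523 m at depth y = 0.286 m, the central angle is θ = 2 arccos(1 − 2y/D) = 3.329 rad. Then A = (D²/8)(θ − sin θ) = 0.1202 m² and P = Dθ/2 = 0.8706 m.
Hydraulic radius R = A/P = 0.1202/0.8706 = 0.1381 m.
Rearranging Manning's equation: n = (1/Q) A R^(2/3) S^(1/2) = (1/0.037) × 0.1202 × 0.1381^(2/3) × √0.00034 = 0.016.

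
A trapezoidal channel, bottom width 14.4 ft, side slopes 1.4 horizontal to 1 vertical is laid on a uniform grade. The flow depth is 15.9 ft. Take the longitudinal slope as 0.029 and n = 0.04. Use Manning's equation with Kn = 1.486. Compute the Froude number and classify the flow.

supercritical

With bottom width b = 14.4 ft and side slope z = 1.4: A = (b + zy)y = (14.4 + 1.4×15.9)×15.9 = 582.9 ft²; P = b + 2y√(1+z²) = 14.4 + 2×15.9×1.72 = 69.11 ft.
Hydraulic radius R = A/P = 582.9/69.11 = 8.434 ft.
V = (1.486/n) R^(2/3) √S = (1.486/0.04) × 8.434^(2/3) × √0.029 = 26.21 ft/s. Hydraulic depth D_h = A/T = 582.9/58.92 = 9.893 ft.
Froude number Fr = V/√(g·D_h) = 26.21/√(32.2×9.893) = 1.47, which is greater than 1, so the flow is supercritical.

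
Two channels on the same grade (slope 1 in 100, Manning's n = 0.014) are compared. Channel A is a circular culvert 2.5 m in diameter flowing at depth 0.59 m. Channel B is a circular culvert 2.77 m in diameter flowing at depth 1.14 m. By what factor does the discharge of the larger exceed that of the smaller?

Channel A: For a circular section of diameter D = 2.5 m at depth y = 0.59 m, the central angle is θ = 2 arccos(1 − 2y/D) = 2.029 rad. Then A = (D²/8)(θ − sin θ) = 0.8846 m² and P = Dθ/2 = 2.536 m. Hydraulic radius R = A/P = 0.8846/2.536 = 0.3488 m. Q_A = (1/0.014)·0.8846·0.3488^(2/3)·√0.01 = 3.131 m³/s.
Channel B: For a circular section of diameter D = 2.77 m at depth y = 1.14 m, the central angle is θ = 2 arccos(1 − 2y/D) = 2.786 rad. Then A = (D²/8)(θ − sin θ) = 2.338 m² and P = Dθ/2 = 3.859 m. Hydraulic radius R = A/P = 2.338/3.859 = 0.6059 m. Q_B = (1/0.014)·2.338·0.6059^(2/3)·√0.01 = 11.96 m³/s.
The larger discharge is 11.96 m³/s and the smaller is 3.131 m³/s; the ratio is 3.82.

3.82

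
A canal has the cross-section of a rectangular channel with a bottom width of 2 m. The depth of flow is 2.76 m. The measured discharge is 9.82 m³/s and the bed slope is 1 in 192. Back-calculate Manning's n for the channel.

n = 0.033

Flow area A = b·y = 2 × 2.76 = 5.52 m². Wetted perimeter P = b + 2y = 2 + 2×2.76 = 7.52 m.
Hydraulic radius R = A/P = 5.52/7.52 = 0.734 m.
Rearranging Manning's equation: n = (1/Q) A R^(2/3) S^(1/2) = (1/9.82) × 5.52 × 0.734^(2/3) × √0.005208 = 0.033.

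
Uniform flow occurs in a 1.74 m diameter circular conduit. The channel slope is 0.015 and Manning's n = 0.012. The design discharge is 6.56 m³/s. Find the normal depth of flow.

Manning's equation rearranged: A R^(2/3) = nQ / (1·√S) = 0.012 × 6.56 / (√0.015) = 0.6427.
Trying y = 0.643 m: A R^(2/3) = 0.3974 — too small.
Trying y = 0.84 m: A R^(2/3) = 0.6428 — close enough.

y_n = 0.84 m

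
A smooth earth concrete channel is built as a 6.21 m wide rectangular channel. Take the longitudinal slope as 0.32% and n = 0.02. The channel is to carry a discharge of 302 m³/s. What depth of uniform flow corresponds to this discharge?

y_n = 9.72 m

Manning's equation rearranged: A R^(2/3) = nQ / (1·√S) = 0.02 × 302 / (√0.0032) = 106.8.
Trying y = 6.67 m: A R^(2/3) = 68.33 — too small.
Trying y = 12.3 m: A R^(2/3) = 139.9 — too large.
Trying y = 9.72 m: A R^(2/3) = 106.8 — matches.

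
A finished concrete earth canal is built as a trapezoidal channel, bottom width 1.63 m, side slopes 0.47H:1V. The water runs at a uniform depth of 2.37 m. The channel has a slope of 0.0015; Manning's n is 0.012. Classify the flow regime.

With bottom width b = 1.63 m and side slope z = 0.47: A = (b + zy)y = (1.63 + 0.47×2.37)×2.37 = 6.503 m²; P = b + 2y√(1+z²) = 1.63 + 2×2.37×1.105 = 6.867 m.
Hydraulic radius R = A/P = 6.503/6.867 = 0.9469 m.
V = (1/n) R^(2/3) √S = (1/0.012) × 0.9469^(2/3) × √0.0015 = 3.112 m/s. Hydraulic depth D_h = A/T = 6.503/3.858 = 1.686 m.
Froude number Fr = V/√(g·D_h) = 3.112/√(9.81×1.686) = 0.765, which is less than 1, so the flow is subcritical.

subcritical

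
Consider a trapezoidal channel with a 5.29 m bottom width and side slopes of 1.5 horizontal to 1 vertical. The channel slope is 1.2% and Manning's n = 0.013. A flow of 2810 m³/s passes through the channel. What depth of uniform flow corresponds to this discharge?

y_n = 7.81 m

Manning's equation rearranged: A R^(2/3) = nQ / (1·√S) = 0.013 × 2810 / (√0.012) = 333.5.
At y = 8.66 m: A R^(2/3) = 420.9 — over.
At y = 6.44 m: A R^(2/3) = 216.7 — short.
At y = 7.81 m: A R^(2/3) = 333 — matches.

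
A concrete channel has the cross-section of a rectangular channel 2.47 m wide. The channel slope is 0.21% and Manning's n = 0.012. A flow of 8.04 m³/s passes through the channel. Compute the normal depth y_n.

y_n = 1.19 m

Manning's equation rearranged: A R^(2/3) = nQ / (1·√S) = 0.012 × 8.04 / (√0.0021) = 2.105.
Try y = 0.928 m: A R^(2/3) = 1.501 — low.
Try y = 1.48 m: A R^(2/3) = 2.808 — high.
Try y = 1.19 m: A R^(2/3) = 2.105 — matches.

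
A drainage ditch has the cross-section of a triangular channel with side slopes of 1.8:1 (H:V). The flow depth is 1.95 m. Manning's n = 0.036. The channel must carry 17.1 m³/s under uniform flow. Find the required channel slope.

S = 0.01

For a triangular section with side slope z = 1.8: A = zy² = 1.8×1.95² = 6.844 m²; P = 2y√(1+z²) = 2×1.95×2.059 = 8.031 m.
Hydraulic radius R = A/P = 6.844/8.031 = 0.8523 m.
From Manning's equation, S = [nQ / (1 A R^(2/3))]² = [0.036 × 17.1 / (1 × 6.844 × 0.8523^(2/3))]² = 0.01.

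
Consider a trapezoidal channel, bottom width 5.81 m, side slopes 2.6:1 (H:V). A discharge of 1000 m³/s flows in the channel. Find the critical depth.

y_c = 6.85 m

At critical depth, Q² T / (g A³) = 1, i.e. A³/T = Q²/g = 1000²/9.81 = 101900.
Trying y = 8.65 m: A³/T = 288800 — over.
Trying y = 5.32 m: A³/T = 34090 — short.
Trying y = 6.85 m: A³/T = 102200 — close enough.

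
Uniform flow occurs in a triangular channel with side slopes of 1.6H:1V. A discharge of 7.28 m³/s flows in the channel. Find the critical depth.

At critical depth, Q² T / (g A³) = 1, i.e. A³/T = Q²/g = 7.28²/9.81 = 5.402.
At y = 0.955 m: A³/T = 1.017 — low.
At y = 1.49 m: A³/T = 9.4 — high.
At y = 1.33 m: A³/T = 5.327 — ≈ 5.402.

y_c = 1.33 m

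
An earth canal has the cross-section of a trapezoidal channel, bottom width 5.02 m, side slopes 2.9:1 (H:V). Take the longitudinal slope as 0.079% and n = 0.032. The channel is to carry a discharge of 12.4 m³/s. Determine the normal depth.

y_n = 1.51 m

Manning's equation rearranged: A R^(2/3) = nQ / (1·√S) = 0.032 × 12.4 / (√0.00079) = 14.12.
Trying y = 1.04 m: A R^(2/3) = 6.795 — low.
Trying y = 1.63 m: A R^(2/3) = 16.49 — high.
Trying y = 1.51 m: A R^(2/3) = 14.13 — ≈ 14.12.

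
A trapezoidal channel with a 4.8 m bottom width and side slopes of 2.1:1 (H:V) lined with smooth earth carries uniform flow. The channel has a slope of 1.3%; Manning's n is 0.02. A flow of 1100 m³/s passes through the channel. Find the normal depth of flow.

Manning's equation rearranged: A R^(2/3) = nQ / (1·√S) = 0.02 × 1100 / (√0.013) = 193.
Trying y = 4.39 m: A R^(2/3) = 111.5 — low.
Trying y = 6.99 m: A R^(2/3) = 322.7 — high.
Trying y = 5.6 m: A R^(2/3) = 193.2 — matches.

y_n = 5.6 m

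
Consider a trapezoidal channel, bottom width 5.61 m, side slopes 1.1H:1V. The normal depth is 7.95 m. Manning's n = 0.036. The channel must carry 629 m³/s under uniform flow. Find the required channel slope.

With bottom width b = 5.61 m and side slope z = 1.1: A = (b + zy)y = (5.61 + 1.1×7.95)×7.95 = 114.1 m²; P = b + 2y√(1+z²) = 5.61 + 2×7.95×1.487 = 29.25 m.
Hydraulic radius R = A/P = 114.1/29.25 = 3.902 m.
From Manning's equation, S = [nQ / (1 A R^(2/3))]² = [0.036 × 629 / (1 × 114.1 × 3.902^(2/3))]² = 0.00641.

S = 0.00641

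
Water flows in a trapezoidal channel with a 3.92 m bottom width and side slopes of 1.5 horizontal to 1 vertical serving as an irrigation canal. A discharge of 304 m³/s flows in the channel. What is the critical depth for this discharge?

y_c = 4.95 m

At critical depth, Q² T / (g A³) = 1, i.e. A³/T = Q²/g = 304²/9.81 = 9421.
At y = 4.32 m: A³/T = 5373 — too small.
At y = 4.95 m: A³/T = 9435 — matches.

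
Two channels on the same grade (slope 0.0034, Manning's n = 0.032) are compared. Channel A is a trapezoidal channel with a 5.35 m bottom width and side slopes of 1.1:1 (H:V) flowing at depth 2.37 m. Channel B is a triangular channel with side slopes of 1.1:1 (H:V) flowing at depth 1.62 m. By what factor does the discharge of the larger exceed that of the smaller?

Channel A: With bottom width b = 5.35 m and side slope z = 1.1: A = (b + zy)y = (5.35 + 1.1×2.37)×2.37 = 18.86 m²; P = b + 2y√(1+z²) = 5.35 + 2×2.37×1.487 = 12.4 m. Hydraulic radius R = A/P = 18.86/12.4 = 1.521 m. Q_A = (1/0.032)·18.86·1.521^(2/3)·√0.0034 = 45.45 m³/s.
Channel B: For a triangular section with side slope z = 1.1: A = zy² = 1.1×1.62² = 2.887 m²; P = 2y√(1+z²) = 2×1.62×1.487 = 4.817 m. Hydraulic radius R = A/P = 2.887/4.817 = 0.5994 m. Q_B = (1/0.032)·2.887·0.5994^(2/3)·√0.0034 = 3.739 m³/s.
The larger discharge is 45.45 m³/s and the smaller is 3.739 m³/s; the ratio is 12.2.

12.2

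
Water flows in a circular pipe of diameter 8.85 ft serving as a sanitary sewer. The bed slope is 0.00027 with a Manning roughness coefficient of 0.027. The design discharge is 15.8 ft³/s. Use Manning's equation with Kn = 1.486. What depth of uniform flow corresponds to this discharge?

Manning's equation rearranged: A R^(2/3) = nQ / (1.486·√S) = 0.027 × 15.8 / (1.486 × √0.00027) = 17.47.
Try y = 3.05 ft: A R^(2/3) = 26.67 — high.
Try y = 2.09 ft: A R^(2/3) = 12.78 — low.
Try y = 2.45 ft: A R^(2/3) = 17.49 — matches.

y_n = 2.45 ft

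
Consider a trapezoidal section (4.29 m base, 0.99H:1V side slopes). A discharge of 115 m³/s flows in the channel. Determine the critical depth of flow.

At critical depth, Q² T / (g A³) = 1, i.e. A³/T = Q²/g = 115²/9.81 = 1348.
At y = 2.67 m: A³/T = 662.4 — low.
At y = 3.25 m: A³/T = 1354 — ≈ 1348.

y_c = 3.25 m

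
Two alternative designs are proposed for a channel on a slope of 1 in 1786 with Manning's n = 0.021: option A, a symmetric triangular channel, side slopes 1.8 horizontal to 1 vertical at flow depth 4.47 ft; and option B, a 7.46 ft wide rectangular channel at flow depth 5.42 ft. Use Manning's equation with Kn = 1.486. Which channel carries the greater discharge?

Channel A: For a triangular section with side slope z = 1.8: A = zy² = 1.8×4.47² = 35.97 ft²; P = 2y√(1+z²) = 2×4.47×2.059 = 18.41 ft. Hydraulic radius R = A/P = 35.97/18.41 = 1.954 ft. Q_A = (1.486/0.021)·35.97·1.954^(2/3)·√0.0005599 = 94.11 ft³/s.
Channel B: Flow area A = b·y = 7.46 × 5.42 = 40.43 ft². Wetted perimeter P = b + 2y = 7.46 + 2×5.42 = 18.3 ft. Hydraulic radius R = A/P = 40.43/18.3 = 2.209 ft. Q_B = (1.486/0.021)·40.43·2.209^(2/3)·√0.0005599 = 114.8 ft³/s.
Q_A = 94.11 ft³/s vs Q_B = 114.8 ft³/s, so channel B carries more.

channel B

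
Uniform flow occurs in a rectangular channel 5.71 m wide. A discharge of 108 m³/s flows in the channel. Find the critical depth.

For a rectangular channel, critical depth y_c = (q²/g)^(1/3) where q = Q/b = 108/5.71 = 18.91 m²/s.
So y_c = (18.91²/9.81)^(1/3) = 3.32 m.

y_c = 3.32 m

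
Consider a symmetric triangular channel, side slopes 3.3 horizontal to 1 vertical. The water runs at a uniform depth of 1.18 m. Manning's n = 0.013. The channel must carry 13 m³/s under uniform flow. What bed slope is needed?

For a triangular section with side slope z = 3.3: A = zy² = 3.3×1.18² = 4.595 m²; P = 2y√(1+z²) = 2×1.18×3.448 = 8.138 m.
Hydraulic radius R = A/P = 4.595/8.138 = 0.5646 m.
From Manning's equation, S = [nQ / (1 A R^(2/3))]² = [0.013 × 13 / (1 × 4.595 × 0.5646^(2/3))]² = 0.0029.

S = 0.0029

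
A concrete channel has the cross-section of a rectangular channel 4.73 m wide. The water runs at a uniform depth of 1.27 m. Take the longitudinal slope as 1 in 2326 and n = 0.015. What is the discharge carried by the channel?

Flow area A = b·y = 4.73 × 1.27 = 6.007 m². Wetted perimeter P = b + 2y = 4.73 + 2×1.27 = 7.27 m.
Hydraulic radius R = A/P = 6.007/7.27 = 0.8263 m.
Manning's equation: Q = (1/n) A R^(2/3) S^(1/2) = (1/0.015) × 6.007 × 0.8263^(2/3) × 0.0004299^(1/2) = 7.31 m³/s.

Q = 7.31 m³/s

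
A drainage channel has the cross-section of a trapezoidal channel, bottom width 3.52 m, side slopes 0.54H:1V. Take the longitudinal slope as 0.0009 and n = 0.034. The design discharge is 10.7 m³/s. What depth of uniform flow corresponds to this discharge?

Manning's equation rearranged: A R^(2/3) = nQ / (1·√S) = 0.034 × 10.7 / (√0.0009) = 12.13.
At y = 2.67 m: A R^(2/3) = 16.43 — high.
At y = 1.88 m: A R^(2/3) = 9.053 — low.
At y = 2.24 m: A R^(2/3) = 12.16 — close enough.

y_n = 2.24 m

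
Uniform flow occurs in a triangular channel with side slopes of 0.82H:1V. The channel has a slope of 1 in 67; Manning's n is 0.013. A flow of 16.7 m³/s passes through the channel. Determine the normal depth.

y_n = 1.78 m

Manning's equation rearranged: A R^(2/3) = nQ / (1·√S) = 0.013 × 16.7 / (√0.01493) = 1.777.
Try y = 2.23 m: A R^(2/3) = 3.236 — too large.
Try y = 1.57 m: A R^(2/3) = 1.269 — too small.
Try y = 1.78 m: A R^(2/3) = 1.774 — ≈ 1.777.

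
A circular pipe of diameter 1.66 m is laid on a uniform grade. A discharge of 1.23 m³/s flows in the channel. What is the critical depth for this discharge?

At critical depth, Q² T / (g A³) = 1, i.e. A³/T = Q²/g = 1.23²/9.81 = 0.1542.
Try y = 0.647 m: A³/T = 0.294 — high.
Try y = 0.462 m: A³/T = 0.07999 — low.
Try y = 0.547 m: A³/T = 0.1539 — ≈ 0.1542.

y_c = 0.547 m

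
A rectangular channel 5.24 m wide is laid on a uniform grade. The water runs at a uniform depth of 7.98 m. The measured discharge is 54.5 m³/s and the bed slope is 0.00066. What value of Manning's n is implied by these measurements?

Flow area A = b·y = 5.24 × 7.98 = 41.82 m². Wetted perimeter P = b + 2y = 5.24 + 2×7.98 = 21.2 m.
Hydraulic radius R = A/P = 41.82/21.2 = 1.972 m.
Rearranging Manning's equation: n = (1/Q) A R^(2/3) S^(1/2) = (1/54.5) × 41.82 × 1.972^(2/3) × √0.00066 = 0.031.

n = 0.031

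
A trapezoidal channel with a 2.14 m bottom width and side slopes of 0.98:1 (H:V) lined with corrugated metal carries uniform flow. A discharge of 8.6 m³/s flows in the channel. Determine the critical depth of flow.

At critical depth, Q² T / (g A³) = 1, i.e. A³/T = Q²/g = 8.6²/9.81 = 7.539.
Trying y = 0.773 m: A³/T = 3.074 — low.
Trying y = 1.2 m: A³/T = 14.03 — high.
Trying y = 1.01 m: A³/T = 7.668 — ≈ 7.539.

y_c = 1.01 m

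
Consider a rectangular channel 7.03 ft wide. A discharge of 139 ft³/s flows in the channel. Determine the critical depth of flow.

y_c = 2.3 ft

For a rectangular channel, critical depth y_c = (q²/g)^(1/3) where q = Q/b = 139/7.03 = 19.77 ft²/s.
So y_c = (19.77²/32.2)^(1/3) = 2.3 ft.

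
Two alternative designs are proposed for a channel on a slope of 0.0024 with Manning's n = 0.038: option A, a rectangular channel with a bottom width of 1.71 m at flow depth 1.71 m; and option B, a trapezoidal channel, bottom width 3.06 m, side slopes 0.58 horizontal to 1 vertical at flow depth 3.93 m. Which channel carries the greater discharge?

channel B

Channel A: Flow area A = b·y = 1.71 × 1.71 = 2.924 m². Wetted perimeter P = b + 2y = 1.71 + 2×1.71 = 5.13 m. Hydraulic radius R = A/P = 2.924/5.13 = 0.57 m. Q_A = (1/0.038)·2.924·0.57^(2/3)·√0.0024 = 2.592 m³/s.
Channel B: With bottom width b = 3.06 m and side slope z = 0.58: A = (b + zy)y = (3.06 + 0.58×3.93)×3.93 = 20.98 m²; P = b + 2y√(1+z²) = 3.06 + 2×3.93×1.156 = 12.15 m. Hydraulic radius R = A/P = 20.98/12.15 = 1.728 m. Q_B = (1/0.038)·20.98·1.728^(2/3)·√0.0024 = 38.95 m³/s.
Q_A = 2.592 m³/s vs Q_B = 38.95 m³/s, so channel B carries more.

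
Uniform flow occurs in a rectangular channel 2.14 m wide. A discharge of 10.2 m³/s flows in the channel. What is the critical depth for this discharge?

y_c = 1.32 m

For a rectangular channel, critical depth y_c = (q²/g)^(1/3) where q = Q/b = 10.2/2.14 = 4.766 m²/s.
So y_c = (4.766²/9.81)^(1/3) = 1.32 m.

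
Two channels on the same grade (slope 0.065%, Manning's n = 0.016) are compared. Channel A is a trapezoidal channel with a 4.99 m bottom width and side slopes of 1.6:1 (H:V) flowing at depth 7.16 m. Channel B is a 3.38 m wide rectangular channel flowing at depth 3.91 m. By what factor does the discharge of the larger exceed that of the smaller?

Channel A: With bottom width b = 4.99 m and side slope z = 1.6: A = (b + zy)y = (4.99 + 1.6×7.16)×7.16 = 117.8 m²; P = b + 2y√(1+z²) = 4.99 + 2×7.16×1.887 = 32.01 m. Hydraulic radius R = A/P = 117.8/32.01 = 3.679 m. Q_A = (1/0.016)·117.8·3.679^(2/3)·√0.00065 = 447.1 m³/s.
Channel B: Flow area A = b·y = 3.38 × 3.91 = 13.22 m². Wetted perimeter P = b + 2y = 3.38 + 2×3.91 = 11.2 m. Hydraulic radius R = A/P = 13.22/11.2 = 1.18 m. Q_B = (1/0.016)·13.22·1.18^(2/3)·√0.00065 = 23.52 m³/s.
The larger discharge is 447.1 m³/s and the smaller is 23.52 m³/s; the ratio is 19.

19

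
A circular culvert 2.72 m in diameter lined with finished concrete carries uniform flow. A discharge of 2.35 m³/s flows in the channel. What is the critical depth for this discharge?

y_c = 0.663 m

At critical depth, Q² T / (g A³) = 1, i.e. A³/T = Q²/g = 2.35²/9.81 = 0.5629.
Try y = 0.453 m: A³/T = 0.1269 — too small.
Try y = 0.717 m: A³/T = 0.765 — too large.
Try y = 0.663 m: A³/T = 0.5639 — matches.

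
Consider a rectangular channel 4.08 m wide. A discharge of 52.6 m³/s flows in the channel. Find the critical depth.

For a rectangular channel, critical depth y_c = (q²/g)^(1/3) where q = Q/b = 52.6/4.08 = 12.89 m²/s.
So y_c = (12.89²/9.81)^(1/3) = 2.57 m.

y_c = 2.57 m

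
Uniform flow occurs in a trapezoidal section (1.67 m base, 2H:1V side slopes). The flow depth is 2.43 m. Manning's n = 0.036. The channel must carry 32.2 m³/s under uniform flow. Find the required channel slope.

S = 0.0039

With bottom width b = 1.67 m and side slope z = 2: A = (b + zy)y = (1.67 + 2×2.43)×2.43 = 15.87 m²; P = b + 2y√(1+z²) = 1.67 + 2×2.43×2.236 = 12.54 m.
Hydraulic radius R = A/P = 15.87/12.54 = 1.266 m.
From Manning's equation, S = [nQ / (1 A R^(2/3))]² = [0.036 × 32.2 / (1 × 15.87 × 1.266^(2/3))]² = 0.0039.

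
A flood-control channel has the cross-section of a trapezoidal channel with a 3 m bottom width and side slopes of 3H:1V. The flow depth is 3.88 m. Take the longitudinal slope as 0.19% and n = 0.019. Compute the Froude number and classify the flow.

With bottom width b = 3 m and side slope z = 3: A = (b + zy)y = (3 + 3×3.88)×3.88 = 56.8 m²; P = b + 2y√(1+z²) = 3 + 2×3.88×3.162 = 27.54 m.
Hydraulic radius R = A/P = 56.8/27.54 = 2.063 m.
V = (1/n) R^(2/3) √S = (1/0.019) × 2.063^(2/3) × √0.0019 = 3.717 m/s. Hydraulic depth D_h = A/T = 56.8/26.28 = 2.161 m.
Froude number Fr = V/√(g·D_h) = 3.717/√(9.81×2.161) = 0.807, which is less than 1, so the flow is subcritical.

subcritical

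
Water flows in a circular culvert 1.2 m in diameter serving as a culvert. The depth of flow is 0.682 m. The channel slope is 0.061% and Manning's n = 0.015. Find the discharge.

Q = 0.515 m³/s

For a circular section of diameter D = 1.2 m at depth y = 0.682 m, the central angle is θ = 2 arccos(1 − 2y/D) = 3.416 rad. Then A = (D²/8)(θ − sin θ) = 0.6636 m² and P = Dθ/2 = 2.049 m.
Hydraulic radius R = A/P = 0.6636/2.049 = 0.3238 m.
Manning's equation: Q = (1/n) A R^(2/3) S^(1/2) = (1/0.015) × 0.6636 × 0.3238^(2/3) × 0.00061^(1/2) = 0.515 m³/s.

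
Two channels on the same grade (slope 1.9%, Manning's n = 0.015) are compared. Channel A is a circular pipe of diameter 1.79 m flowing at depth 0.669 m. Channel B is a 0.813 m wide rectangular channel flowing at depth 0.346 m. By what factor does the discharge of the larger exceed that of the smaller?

4.76

Channel A: For a circular section of diameter D = 1.79 m at depth y = 0.669 m, the central angle is θ = 2 arccos(1 − 2y/D) = 2.631 rad. Then A = (D²/8)(θ − sin θ) = 0.858 m² and P = Dθ/2 = 2.355 m. Hydraulic radius R = A/P = 0.858/2.355 = 0.3644 m. Q_A = (1/0.015)·0.858·0.3644^(2/3)·√0.019 = 4.023 m³/s.
Channel B: Flow area A = b·y = 0.813 × 0.346 = 0.2813 m². Wetted perimeter P = b + 2y = 0.813 + 2×0.346 = 1.505 m. Hydraulic radius R = A/P = 0.2813/1.505 = 0.1869 m. Q_B = (1/0.015)·0.2813·0.1869^(2/3)·√0.019 = 0.845 m³/s.
The larger discharge is 4.023 m³/s and the smaller is 0.845 m³/s; the ratio is 4.76.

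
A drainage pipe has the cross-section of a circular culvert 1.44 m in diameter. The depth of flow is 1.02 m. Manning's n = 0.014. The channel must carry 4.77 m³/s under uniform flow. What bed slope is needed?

For a circular section of diameter D = 1.44 m at depth y = 1.02 m, the central angle is θ = 2 arccos(1 − 2y/D) = 4.001 rad. Then A = (D²/8)(θ − sin θ) = 1.233 m² and P = Dθ/2 = 2.881 m.
Hydraulic radius R = A/P = 1.233/2.881 = 0.4282 m.
From Manning's equation, S = [nQ / (1 A R^(2/3))]² = [0.014 × 4.77 / (1 × 1.233 × 0.4282^(2/3))]² = 0.00908.

S = 0.00908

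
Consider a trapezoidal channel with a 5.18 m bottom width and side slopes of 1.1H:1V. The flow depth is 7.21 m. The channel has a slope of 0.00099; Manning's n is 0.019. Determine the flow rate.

With bottom width b = 5.18 m and side slope z = 1.1: A = (b + zy)y = (5.18 + 1.1×7.21)×7.21 = 94.53 m²; P = b + 2y√(1+z²) = 5.18 + 2×7.21×1.487 = 26.62 m.
Hydraulic radius R = A/P = 94.53/26.62 = 3.552 m.
Manning's equation: Q = (1/n) A R^(2/3) S^(1/2) = (1/0.019) × 94.53 × 3.552^(2/3) × 0.00099^(1/2) = 364 m³/s.

Q = 364 m³/s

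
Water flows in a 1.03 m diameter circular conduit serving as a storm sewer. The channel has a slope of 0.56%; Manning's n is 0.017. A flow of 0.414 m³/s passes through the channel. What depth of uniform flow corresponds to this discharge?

y_n = 0.372 m

Manning's equation rearranged: A R^(2/3) = nQ / (1·√S) = 0.017 × 0.414 / (√0.0056) = 0.09405.
Trying y = 0.423 m: A R^(2/3) = 0.1192 — too large.
Trying y = 0.276 m: A R^(2/3) = 0.05298 — too small.
Trying y = 0.372 m: A R^(2/3) = 0.09407 — ≈ 0.09405.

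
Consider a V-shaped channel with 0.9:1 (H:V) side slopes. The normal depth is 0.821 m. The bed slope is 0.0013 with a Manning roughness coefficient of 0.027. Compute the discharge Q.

Q = 0.342 m³/s

For a triangular section with side slope z = 0.9: A = zy² = 0.9×0.821² = 0.6066 m²; P = 2y√(1+z²) = 2×0.821×1.345 = 2.209 m.
Hydraulic radius R = A/P = 0.6066/2.209 = 0.2746 m.
Manning's equation: Q = (1/n) A R^(2/3) S^(1/2) = (1/0.027) × 0.6066 × 0.2746^(2/3) × 0.0013^(1/2) = 0.342 m³/s.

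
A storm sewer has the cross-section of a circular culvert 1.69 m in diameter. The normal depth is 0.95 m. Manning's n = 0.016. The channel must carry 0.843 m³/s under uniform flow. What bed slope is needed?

S = 0.00031

For a circular section of diameter D = 1.69 m at depth y = 0.95 m, the central angle is θ = 2 arccos(1 − 2y/D) = 3.391 rad. Then A = (D²/8)(θ − sin θ) = 1.299 m² and P = Dθ/2 = 2.865 m.
Hydraulic radius R = A/P = 1.299/2.865 = 0.4532 m.
From Manning's equation, S = [nQ / (1 A R^(2/3))]² = [0.016 × 0.843 / (1 × 1.299 × 0.4532^(2/3))]² = 0.00031.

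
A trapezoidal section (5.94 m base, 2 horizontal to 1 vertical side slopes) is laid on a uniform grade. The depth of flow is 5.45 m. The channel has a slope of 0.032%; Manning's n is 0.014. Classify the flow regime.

With bottom width b = 5.94 m and side slope z = 2: A = (b + zy)y = (5.94 + 2×5.45)×5.45 = 91.78 m²; P = b + 2y√(1+z²) = 5.94 + 2×5.45×2.236 = 30.31 m.
Hydraulic radius R = A/P = 91.78/30.31 = 3.028 m.
V = (1/n) R^(2/3) √S = (1/0.014) × 3.028^(2/3) × √0.00032 = 2.674 m/s. Hydraulic depth D_h = A/T = 91.78/27.74 = 3.309 m.
Froude number Fr = V/√(g·D_h) = 2.674/√(9.81×3.309) = 0.469, which is less than 1, so the flow is subcritical.

subcritical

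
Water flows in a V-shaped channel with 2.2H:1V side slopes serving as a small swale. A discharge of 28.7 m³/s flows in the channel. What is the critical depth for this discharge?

At critical depth, Q² T / (g A³) = 1, i.e. A³/T = Q²/g = 28.7²/9.81 = 83.96.
Try y = 1.65 m: A³/T = 29.6 — low.
Try y = 2.48 m: A³/T = 227 — high.
Try y = 2.03 m: A³/T = 83.42 — matches.

y_c = 2.03 m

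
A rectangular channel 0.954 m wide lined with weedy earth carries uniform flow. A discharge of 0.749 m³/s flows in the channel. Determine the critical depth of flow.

y_c = 0.398 m

For a rectangular channel, critical depth y_c = (q²/g)^(1/3) where q = Q/b = 0.749/0.954 = 0.7851 m²/s.
So y_c = (0.7851²/9.81)^(1/3) = 0.398 m.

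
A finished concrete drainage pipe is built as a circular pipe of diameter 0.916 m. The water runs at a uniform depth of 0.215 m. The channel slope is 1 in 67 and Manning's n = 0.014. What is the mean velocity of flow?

V = 2.21 m/s

For a circular section of diameter D = 0.916 m at depth y = 0.215 m, the central angle is θ = 2 arccos(1 − 2y/D) = 2.023 rad. Then A = (D²/8)(θ − sin θ) = 0.1178 m² and P = Dθ/2 = 0.9266 m.
Hydraulic radius R = A/P = 0.1178/0.9266 = 0.1272 m.
From Manning's equation, V = (1/n) R^(2/3) S^(1/2) = (1/0.014) × 0.1272^(2/3) × 0.01493^(1/2) = 2.21 m/s.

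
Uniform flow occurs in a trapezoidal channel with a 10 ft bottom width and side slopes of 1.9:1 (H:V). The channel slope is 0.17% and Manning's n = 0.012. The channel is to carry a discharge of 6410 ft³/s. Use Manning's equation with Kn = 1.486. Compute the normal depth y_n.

y_n = 11.6 ft

Manning's equation rearranged: A R^(2/3) = nQ / (1.486·√S) = 0.012 × 6410 / (1.486 × √0.0017) = 1255.
At y = 9.22 ft: A R^(2/3) = 753.3 — short.
At y = 11.6 ft: A R^(2/3) = 1256 — close enough.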